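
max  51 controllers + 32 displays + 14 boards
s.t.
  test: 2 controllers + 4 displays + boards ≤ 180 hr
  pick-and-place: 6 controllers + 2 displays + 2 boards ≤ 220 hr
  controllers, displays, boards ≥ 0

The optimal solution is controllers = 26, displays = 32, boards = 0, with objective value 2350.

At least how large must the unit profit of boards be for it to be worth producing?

18.5

At the optimum: test uses 180 of 180 (binding); pick-and-place uses 220 of 220 (binding).
Dual feasibility on the basic columns requires 2·y_test + 6·y_pick-and-place = 51, 4·y_test + 2·y_pick-and-place = 32.
→ y_test = 4.5 and y_pick-and-place = 7.
boards enters the basis when its profit ≥ yᵀa₃ = 4.5·1 + 7·2 = 18.5.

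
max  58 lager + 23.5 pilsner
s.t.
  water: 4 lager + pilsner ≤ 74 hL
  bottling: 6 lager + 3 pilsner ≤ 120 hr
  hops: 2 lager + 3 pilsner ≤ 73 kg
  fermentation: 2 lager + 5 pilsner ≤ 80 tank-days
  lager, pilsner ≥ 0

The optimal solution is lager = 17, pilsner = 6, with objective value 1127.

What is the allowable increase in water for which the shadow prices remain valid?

Binding constraints: water, bottling. The basis is B = [[4,1],[6,3]] with det 6.
Per unit increase in water, x* moves by d = (0.5, -1).
The basis stays optimal until pilsner reaches 0; allowable increase = 6 hL.

6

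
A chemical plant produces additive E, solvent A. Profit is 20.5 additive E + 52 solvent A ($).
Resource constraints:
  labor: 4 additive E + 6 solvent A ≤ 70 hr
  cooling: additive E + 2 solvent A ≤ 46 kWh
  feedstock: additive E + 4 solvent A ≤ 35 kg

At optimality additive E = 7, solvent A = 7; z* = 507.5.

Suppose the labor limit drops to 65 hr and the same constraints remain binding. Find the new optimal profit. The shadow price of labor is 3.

Δb = -5, so new z* = 507.5 + (3)·(-5) = 507.5 − 15 = 492.5.

492.5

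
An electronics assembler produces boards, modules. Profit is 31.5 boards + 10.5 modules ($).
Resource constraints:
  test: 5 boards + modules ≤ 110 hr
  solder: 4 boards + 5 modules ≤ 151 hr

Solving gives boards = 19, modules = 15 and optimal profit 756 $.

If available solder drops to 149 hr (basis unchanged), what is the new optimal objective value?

Check each constraint at x*: test 110/110 (tight); solder 151/151 (tight).
The binding rows give the dual system: 5·y_test + 4·y_solder = 31.5 and 1·y_test + 5·y_solder = 10.5.
→ y_test = 5.5 and y_solder = 1.
Δz = y_solder·Δb = 1 × (-2) = -2, so new z* = 756 − 2 = 754.

754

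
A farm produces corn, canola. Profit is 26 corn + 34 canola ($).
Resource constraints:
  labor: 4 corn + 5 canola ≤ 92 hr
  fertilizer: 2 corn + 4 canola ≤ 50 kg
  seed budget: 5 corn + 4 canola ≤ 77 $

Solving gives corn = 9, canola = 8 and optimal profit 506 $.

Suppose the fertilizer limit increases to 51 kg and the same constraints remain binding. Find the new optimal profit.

511.5

Check each constraint at x*: labor 76/92 (slack 16); fertilizer 50/50 (tight); seed budget 77/77 (tight).
By complementary slackness, y = 0 for the non-binding constraint.
The binding rows give the dual system: 2·y_fertilizer + 5·y_seed budget = 26 and 4·y_fertilizer + 4·y_seed budget = 34.
This yields shadow prices y_fertilizer = 5.5, y_seed budget = 3.
Δz = y_fertilizer·Δb = 5.5 × (1) = 5.5, so new z* = 506 + 5.5 = 511.5.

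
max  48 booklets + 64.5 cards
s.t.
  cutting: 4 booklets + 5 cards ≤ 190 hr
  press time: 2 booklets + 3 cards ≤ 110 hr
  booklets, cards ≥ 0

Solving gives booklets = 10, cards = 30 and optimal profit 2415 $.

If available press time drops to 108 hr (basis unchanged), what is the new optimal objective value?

2397

At the optimum: cutting uses 190 of 190 (binding); press time uses 110 of 110 (binding).
The binding rows give the dual system: 4·y_cutting + 2·y_press time = 48 and 5·y_cutting + 3·y_press time = 64.5.
Solving: y_cutting = 7.5, y_press time = 9.
Δz = y_press time·Δb = 9 × (-2) = -18, so new z* = 2415 − 18 = 2397.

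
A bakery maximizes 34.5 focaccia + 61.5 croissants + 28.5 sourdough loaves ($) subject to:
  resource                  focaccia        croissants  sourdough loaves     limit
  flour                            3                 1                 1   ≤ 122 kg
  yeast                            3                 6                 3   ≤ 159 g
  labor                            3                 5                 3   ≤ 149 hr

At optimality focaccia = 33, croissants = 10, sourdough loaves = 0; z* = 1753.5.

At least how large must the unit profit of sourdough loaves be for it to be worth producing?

34.5

Binding: yeast and labor. Non-binding: flour (13 unused).
Slack constraints have shadow price 0 (complementary slackness).
From A_Bᵀ y = c: 3·y_yeast + 3·y_labor = 34.5; 6·y_yeast + 5·y_labor = 61.5.
→ y_yeast = 4 and y_labor = 7.5.
sourdough loaves enters the basis when its profit ≥ yᵀa₃ = 4·3 + 7.5·3 = 34.5.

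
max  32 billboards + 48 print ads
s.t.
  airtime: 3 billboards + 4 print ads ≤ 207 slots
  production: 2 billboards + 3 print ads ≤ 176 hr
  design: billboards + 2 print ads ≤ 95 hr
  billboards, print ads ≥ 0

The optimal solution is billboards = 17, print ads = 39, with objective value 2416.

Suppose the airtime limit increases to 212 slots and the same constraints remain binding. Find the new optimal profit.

At the optimum: airtime uses 207 of 207 (binding); production uses 151 of 176 (slack = 25); design uses 95 of 95 (binding).
Since production is not tight, its dual is 0.
Dual feasibility on the basic columns requires 3·y_airtime + 1·y_design = 32, 4·y_airtime + 2·y_design = 48.
Solving: y_airtime = 8, y_design = 8.
Δz = y_airtime·Δb = 8 × (5) = 40, so new z* = 2416 + 40 = 2456.

2456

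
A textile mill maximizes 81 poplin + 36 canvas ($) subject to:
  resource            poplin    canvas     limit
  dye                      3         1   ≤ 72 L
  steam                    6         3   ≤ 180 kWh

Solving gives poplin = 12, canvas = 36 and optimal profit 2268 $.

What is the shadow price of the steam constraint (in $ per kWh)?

9

Both dye and steam are binding at x*.
The binding rows give the dual system: 3·y_dye + 6·y_steam = 81 and 1·y_dye + 3·y_steam = 36.
Solving: y_dye = 9, y_steam = 9.
Shadow price of steam = 9.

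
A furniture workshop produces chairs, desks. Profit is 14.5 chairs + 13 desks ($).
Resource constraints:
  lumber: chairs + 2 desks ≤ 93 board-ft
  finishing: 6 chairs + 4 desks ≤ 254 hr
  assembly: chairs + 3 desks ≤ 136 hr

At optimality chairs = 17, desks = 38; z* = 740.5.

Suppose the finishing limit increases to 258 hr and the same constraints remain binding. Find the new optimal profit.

748.5

Check each constraint at x*: lumber 93/93 (tight); finishing 254/254 (tight); assembly 131/136 (slack 5).
Since assembly is not tight, its dual is 0.
From A_Bᵀ y = c: 1·y_lumber + 6·y_finishing = 14.5; 2·y_lumber + 4·y_finishing = 13.
This yields shadow prices y_lumber = 2.5, y_finishing = 2.
Δz = y_finishing·Δb = 2 × (4) = 8, so new z* = 740.5 + 8 = 748.5.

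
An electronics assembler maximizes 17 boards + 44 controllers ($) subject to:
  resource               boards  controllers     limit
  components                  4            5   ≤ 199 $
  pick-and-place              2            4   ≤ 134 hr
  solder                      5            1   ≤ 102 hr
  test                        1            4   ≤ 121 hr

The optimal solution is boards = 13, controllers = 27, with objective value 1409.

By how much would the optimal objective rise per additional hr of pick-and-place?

At the optimum: components uses 187 of 199 (slack = 12); pick-and-place uses 134 of 134 (binding); solder uses 92 of 102 (slack = 10); test uses 121 of 121 (binding).
Slack constraints have shadow price 0 (complementary slackness).
The binding rows give the dual system: 2·y_pick-and-place + 1·y_test = 17 and 4·y_pick-and-place + 4·y_test = 44.
→ y_pick-and-place = 6 and y_test = 5.
Shadow price of pick-and-place = 6.

6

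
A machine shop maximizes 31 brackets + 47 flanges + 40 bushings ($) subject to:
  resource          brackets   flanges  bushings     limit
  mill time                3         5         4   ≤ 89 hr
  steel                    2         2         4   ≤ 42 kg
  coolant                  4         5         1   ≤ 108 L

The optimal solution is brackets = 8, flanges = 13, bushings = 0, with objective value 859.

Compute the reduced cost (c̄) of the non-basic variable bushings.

-6

Binding: mill time and steel. Non-binding: coolant (11 unused).
By complementary slackness, y = 0 for the non-binding constraint.
Dual feasibility on the basic columns requires 3·y_mill time + 2·y_steel = 31, 5·y_mill time + 2·y_steel = 47.
This yields shadow prices y_mill time = 8, y_steel = 3.5.
Reduced cost of bushings: c₃ − yᵀa₃ = 40 − (8·4 + 3.5·4) = 40 − 46 = -6.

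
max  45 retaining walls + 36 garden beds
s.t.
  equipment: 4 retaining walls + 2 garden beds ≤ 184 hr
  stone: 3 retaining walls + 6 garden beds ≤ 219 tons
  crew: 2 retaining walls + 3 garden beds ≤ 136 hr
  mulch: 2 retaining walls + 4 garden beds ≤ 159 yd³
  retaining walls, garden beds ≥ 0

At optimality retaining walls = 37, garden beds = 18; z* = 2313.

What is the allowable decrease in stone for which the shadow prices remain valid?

Binding constraints: equipment, stone. The basis is B = [[4,2],[3,6]] with det 18.
Per unit decrease in stone, x* moves by d = (0.1111, -0.2222).
The basis stays optimal until garden beds reaches 0; allowable decrease = 81 tons.

81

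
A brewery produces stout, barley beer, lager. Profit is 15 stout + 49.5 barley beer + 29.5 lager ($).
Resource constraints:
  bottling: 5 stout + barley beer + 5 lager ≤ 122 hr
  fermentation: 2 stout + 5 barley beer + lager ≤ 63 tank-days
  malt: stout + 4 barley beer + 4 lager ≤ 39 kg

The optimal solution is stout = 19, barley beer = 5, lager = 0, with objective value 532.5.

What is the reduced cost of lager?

-6

Binding: fermentation and malt. Non-binding: bottling (22 unused).
By complementary slackness, y = 0 for the non-binding constraint.
The binding rows give the dual system: 2·y_fermentation + 1·y_malt = 15 and 5·y_fermentation + 4·y_malt = 49.5.
→ y_fermentation = 3.5 and y_malt = 8.
Reduced cost of lager: c₃ − yᵀa₃ = 29.5 − (3.5·1 + 8·4) = 29.5 − 35.5 = -6.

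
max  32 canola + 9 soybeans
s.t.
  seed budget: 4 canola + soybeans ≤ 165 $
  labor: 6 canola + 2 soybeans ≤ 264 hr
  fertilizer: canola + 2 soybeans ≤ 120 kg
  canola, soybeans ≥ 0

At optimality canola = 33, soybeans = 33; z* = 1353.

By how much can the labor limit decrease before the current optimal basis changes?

Binding constraints: seed budget, labor. The basis is B = [[4,1],[6,2]] with det 2.
Per unit decrease in labor, x* moves by d = (0.5, -2).
The basis stays optimal until soybeans reaches 0; allowable decrease = 16.5 hr.

16.5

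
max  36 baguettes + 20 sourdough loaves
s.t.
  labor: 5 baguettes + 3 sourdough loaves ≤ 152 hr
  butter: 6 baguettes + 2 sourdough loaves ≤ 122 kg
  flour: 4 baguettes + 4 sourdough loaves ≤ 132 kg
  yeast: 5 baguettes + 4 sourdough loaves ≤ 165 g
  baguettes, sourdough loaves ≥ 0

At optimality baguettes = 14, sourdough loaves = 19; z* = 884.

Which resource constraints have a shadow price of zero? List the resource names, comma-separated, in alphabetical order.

labor, yeast

labor: 127/152 (slack 25)
butter: 122/122 (binding)
flour: 132/132 (binding)
yeast: 146/165 (slack 19)
By complementary slackness, a constraint with positive slack has shadow price 0 → labor, yeast.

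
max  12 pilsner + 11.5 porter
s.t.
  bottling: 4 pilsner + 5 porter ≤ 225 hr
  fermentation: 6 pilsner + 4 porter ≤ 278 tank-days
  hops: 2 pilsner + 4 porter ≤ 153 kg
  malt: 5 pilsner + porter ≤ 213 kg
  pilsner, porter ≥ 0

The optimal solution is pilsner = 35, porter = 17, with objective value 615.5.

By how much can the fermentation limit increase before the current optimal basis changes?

14

Binding constraints: bottling, fermentation. The basis is B = [[4,5],[6,4]] with det -14.
Per unit increase in fermentation, x* moves by d = (0.3571, -0.2857).
The basis stays optimal until malt becomes binding; allowable increase = 14 tank-days.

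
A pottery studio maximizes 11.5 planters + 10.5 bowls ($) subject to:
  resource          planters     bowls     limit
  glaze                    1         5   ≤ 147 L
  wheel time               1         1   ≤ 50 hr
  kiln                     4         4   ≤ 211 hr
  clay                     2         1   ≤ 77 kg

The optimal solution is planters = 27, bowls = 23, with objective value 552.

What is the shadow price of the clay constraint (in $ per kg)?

1

Binding: wheel time and clay. Non-binding: glaze (5 unused), kiln (11 unused).
Slack constraints have shadow price 0 (complementary slackness).
From A_Bᵀ y = c: 1·y_wheel time + 2·y_clay = 11.5; 1·y_wheel time + 1·y_clay = 10.5.
→ y_wheel time = 9.5 and y_clay = 1.
Shadow price of clay = 1.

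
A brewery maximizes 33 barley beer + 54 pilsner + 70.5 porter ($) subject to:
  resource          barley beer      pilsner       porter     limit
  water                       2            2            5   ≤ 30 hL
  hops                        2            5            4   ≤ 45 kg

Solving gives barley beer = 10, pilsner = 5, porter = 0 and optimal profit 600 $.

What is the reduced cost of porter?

Both water and hops are binding at x*.
The binding rows give the dual system: 2·y_water + 2·y_hops = 33 and 2·y_water + 5·y_hops = 54.
→ y_water = 9.5 and y_hops = 7.
Reduced cost of porter: c₃ − yᵀa₃ = 70.5 − (9.5·5 + 7·4) = 70.5 − 75.5 = -5.

-5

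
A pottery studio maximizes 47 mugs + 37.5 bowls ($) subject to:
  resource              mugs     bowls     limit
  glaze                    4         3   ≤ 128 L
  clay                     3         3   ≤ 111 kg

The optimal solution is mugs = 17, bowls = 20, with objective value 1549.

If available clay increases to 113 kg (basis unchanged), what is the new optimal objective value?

1555

Check each constraint at x*: glaze 128/128 (tight); clay 111/111 (tight).
The binding rows give the dual system: 4·y_glaze + 3·y_clay = 47 and 3·y_glaze + 3·y_clay = 37.5.
Solving: y_glaze = 9.5, y_clay = 3.
Δz = y_clay·Δb = 3 × (2) = 6, so new z* = 1549 + 6 = 1555.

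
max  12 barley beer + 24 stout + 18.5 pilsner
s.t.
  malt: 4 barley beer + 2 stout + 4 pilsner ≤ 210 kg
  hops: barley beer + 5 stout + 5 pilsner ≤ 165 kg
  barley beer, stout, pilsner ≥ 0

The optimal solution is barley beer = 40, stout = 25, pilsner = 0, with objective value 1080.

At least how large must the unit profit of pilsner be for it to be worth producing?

At the optimum: malt uses 210 of 210 (binding); hops uses 165 of 165 (binding).
Dual feasibility on the basic columns requires 4·y_malt + 1·y_hops = 12, 2·y_malt + 5·y_hops = 24.
→ y_malt = 2 and y_hops = 4.
pilsner enters the basis when its profit ≥ yᵀa₃ = 2·4 + 4·5 = 28.

28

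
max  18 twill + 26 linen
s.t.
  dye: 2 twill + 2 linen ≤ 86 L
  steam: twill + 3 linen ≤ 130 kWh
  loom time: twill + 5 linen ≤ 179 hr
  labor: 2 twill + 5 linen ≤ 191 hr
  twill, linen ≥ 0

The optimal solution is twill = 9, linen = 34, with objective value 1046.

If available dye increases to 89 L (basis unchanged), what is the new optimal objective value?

1070

At the optimum: dye uses 86 of 86 (binding); steam uses 111 of 130 (slack = 19); loom time uses 179 of 179 (binding); labor uses 188 of 191 (slack = 3).
By complementary slackness, y = 0 for the non-binding constraints.
The binding rows give the dual system: 2·y_dye + 1·y_loom time = 18 and 2·y_dye + 5·y_loom time = 26.
Solving: y_dye = 8, y_loom time = 2.
Δz = y_dye·Δb = 8 × (3) = 24, so new z* = 1046 + 24 = 1070.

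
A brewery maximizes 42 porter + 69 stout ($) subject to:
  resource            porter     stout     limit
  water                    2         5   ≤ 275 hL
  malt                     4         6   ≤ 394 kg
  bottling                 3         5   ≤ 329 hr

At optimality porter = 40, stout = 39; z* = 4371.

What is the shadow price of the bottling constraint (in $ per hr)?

0

Binding: water and malt. Non-binding: bottling (14 unused).
By complementary slackness, y = 0 for the non-binding constraint.
The binding rows give the dual system: 2·y_water + 4·y_malt = 42 and 5·y_water + 6·y_malt = 69.
→ y_water = 3 and y_malt = 9.
Shadow price of bottling = 0.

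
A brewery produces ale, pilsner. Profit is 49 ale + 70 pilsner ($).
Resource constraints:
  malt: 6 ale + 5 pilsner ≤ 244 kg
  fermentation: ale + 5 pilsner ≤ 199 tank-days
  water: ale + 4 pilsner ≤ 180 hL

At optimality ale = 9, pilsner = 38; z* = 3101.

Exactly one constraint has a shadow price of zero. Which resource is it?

malt: 244/244 (binding)
fermentation: 199/199 (binding)
water: 161/180 (slack 19)
By complementary slackness, a constraint with positive slack has shadow price 0 → water.

water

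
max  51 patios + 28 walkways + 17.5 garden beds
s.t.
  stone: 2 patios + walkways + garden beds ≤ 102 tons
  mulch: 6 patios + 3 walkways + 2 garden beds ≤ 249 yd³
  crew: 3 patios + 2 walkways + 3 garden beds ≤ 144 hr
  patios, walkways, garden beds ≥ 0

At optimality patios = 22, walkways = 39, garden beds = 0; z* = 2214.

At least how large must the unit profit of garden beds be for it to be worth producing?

27

Binding: mulch and crew. Non-binding: stone (19 unused).
Slack constraints have shadow price 0 (complementary slackness).
Dual feasibility on the basic columns requires 6·y_mulch + 3·y_crew = 51, 3·y_mulch + 2·y_crew = 28.
→ y_mulch = 6 and y_crew = 5.
garden beds enters the basis when its profit ≥ yᵀa₃ = 6·2 + 5·3 = 27.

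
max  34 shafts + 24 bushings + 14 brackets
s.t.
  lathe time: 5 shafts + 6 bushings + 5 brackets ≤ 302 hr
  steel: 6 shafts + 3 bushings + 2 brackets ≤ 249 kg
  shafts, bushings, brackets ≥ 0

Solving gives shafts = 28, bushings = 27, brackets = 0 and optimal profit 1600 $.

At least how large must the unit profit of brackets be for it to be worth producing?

Check each constraint at x*: lathe time 302/302 (tight); steel 249/249 (tight).
The binding rows give the dual system: 5·y_lathe time + 6·y_steel = 34 and 6·y_lathe time + 3·y_steel = 24.
Solving: y_lathe time = 2, y_steel = 4.
brackets enters the basis when its profit ≥ yᵀa₃ = 2·5 + 4·2 = 18.

18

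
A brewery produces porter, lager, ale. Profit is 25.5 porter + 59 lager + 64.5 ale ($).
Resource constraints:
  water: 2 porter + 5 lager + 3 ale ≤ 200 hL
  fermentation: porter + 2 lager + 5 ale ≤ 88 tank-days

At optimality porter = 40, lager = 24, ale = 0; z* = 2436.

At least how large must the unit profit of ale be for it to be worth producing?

71.5

Check each constraint at x*: water 200/200 (tight); fermentation 88/88 (tight).
Dual feasibility on the basic columns requires 2·y_water + 1·y_fermentation = 25.5, 5·y_water + 2·y_fermentation = 59.
Solving: y_water = 8, y_fermentation = 9.5.
ale enters the basis when its profit ≥ yᵀa₃ = 8·3 + 9.5·5 = 71.5.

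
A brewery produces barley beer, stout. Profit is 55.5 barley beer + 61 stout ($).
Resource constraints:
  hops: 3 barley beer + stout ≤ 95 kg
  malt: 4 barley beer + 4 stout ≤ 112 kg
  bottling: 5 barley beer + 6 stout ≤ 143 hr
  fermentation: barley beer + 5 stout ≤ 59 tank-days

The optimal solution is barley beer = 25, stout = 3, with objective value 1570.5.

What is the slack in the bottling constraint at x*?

0

bottling used = 5·25 + 6·3 = 143; slack = 143 − 143 = 0.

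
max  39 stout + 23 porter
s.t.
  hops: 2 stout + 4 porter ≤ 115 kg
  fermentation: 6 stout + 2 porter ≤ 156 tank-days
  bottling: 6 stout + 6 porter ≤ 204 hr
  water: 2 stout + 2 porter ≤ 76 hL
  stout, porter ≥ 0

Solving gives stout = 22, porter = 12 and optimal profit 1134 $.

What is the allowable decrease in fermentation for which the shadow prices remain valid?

46

Binding constraints: fermentation, bottling. The basis is B = [[6,2],[6,6]] with det 24.
Per unit decrease in fermentation, x* moves by d = (-0.25, 0.25).
The basis stays optimal until hops becomes binding; allowable decrease = 46 tank-days.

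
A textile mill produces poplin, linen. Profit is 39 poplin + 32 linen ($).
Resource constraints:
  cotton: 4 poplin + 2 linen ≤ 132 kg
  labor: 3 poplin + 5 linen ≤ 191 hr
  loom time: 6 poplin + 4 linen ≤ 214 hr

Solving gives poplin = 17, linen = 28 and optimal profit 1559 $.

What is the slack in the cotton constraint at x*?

cotton used = 4·17 + 2·28 = 124; slack = 132 − 124 = 8.

8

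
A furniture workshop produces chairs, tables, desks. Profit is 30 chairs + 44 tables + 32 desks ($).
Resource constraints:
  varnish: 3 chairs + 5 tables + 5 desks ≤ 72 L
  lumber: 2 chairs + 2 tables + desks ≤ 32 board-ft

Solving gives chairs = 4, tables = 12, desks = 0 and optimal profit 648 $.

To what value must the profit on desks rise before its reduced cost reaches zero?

39.5

At the optimum: varnish uses 72 of 72 (binding); lumber uses 32 of 32 (binding).
The binding rows give the dual system: 3·y_varnish + 2·y_lumber = 30 and 5·y_varnish + 2·y_lumber = 44.
→ y_varnish = 7 and y_lumber = 4.5.
desks enters the basis when its profit ≥ yᵀa₃ = 7·5 + 4.5·1 = 39.5.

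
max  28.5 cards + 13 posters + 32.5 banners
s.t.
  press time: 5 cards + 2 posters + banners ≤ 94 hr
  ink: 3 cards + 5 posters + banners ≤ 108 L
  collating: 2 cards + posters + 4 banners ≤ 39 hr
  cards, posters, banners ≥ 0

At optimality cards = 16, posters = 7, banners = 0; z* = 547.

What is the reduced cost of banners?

Binding: press time and collating. Non-binding: ink (25 unused).
Since ink is not tight, its dual is 0.
The binding rows give the dual system: 5·y_press time + 2·y_collating = 28.5 and 2·y_press time + 1·y_collating = 13.
→ y_press time = 2.5 and y_collating = 8.
Reduced cost of banners: c₃ − yᵀa₃ = 32.5 − (2.5·1 + 8·4) = 32.5 − 34.5 = -2.

-2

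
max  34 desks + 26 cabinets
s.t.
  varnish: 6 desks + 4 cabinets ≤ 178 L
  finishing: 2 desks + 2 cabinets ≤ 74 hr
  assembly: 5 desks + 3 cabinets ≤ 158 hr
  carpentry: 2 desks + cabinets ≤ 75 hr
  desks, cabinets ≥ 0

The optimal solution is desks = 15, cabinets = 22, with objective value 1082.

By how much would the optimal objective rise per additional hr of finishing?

5

Check each constraint at x*: varnish 178/178 (tight); finishing 74/74 (tight); assembly 141/158 (slack 17); carpentry 52/75 (slack 23).
By complementary slackness, y = 0 for the non-binding constraints.
Dual feasibility on the basic columns requires 6·y_varnish + 2·y_finishing = 34, 4·y_varnish + 2·y_finishing = 26.
This yields shadow prices y_varnish = 4, y_finishing = 5.
Shadow price of finishing = 5.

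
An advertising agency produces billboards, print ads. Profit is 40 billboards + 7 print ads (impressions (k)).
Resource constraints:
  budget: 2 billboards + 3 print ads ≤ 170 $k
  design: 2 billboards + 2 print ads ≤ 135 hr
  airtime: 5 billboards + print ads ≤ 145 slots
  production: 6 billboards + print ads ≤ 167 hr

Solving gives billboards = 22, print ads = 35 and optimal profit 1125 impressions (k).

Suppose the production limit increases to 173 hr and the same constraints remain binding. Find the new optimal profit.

Binding: airtime and production. Non-binding: budget (21 unused), design (21 unused).
Slack constraints have shadow price 0 (complementary slackness).
From A_Bᵀ y = c: 5·y_airtime + 6·y_production = 40; 1·y_airtime + 1·y_production = 7.
→ y_airtime = 2 and y_production = 5.
Δz = y_production·Δb = 5 × (6) = 30, so new z* = 1125 + 30 = 1155.

1155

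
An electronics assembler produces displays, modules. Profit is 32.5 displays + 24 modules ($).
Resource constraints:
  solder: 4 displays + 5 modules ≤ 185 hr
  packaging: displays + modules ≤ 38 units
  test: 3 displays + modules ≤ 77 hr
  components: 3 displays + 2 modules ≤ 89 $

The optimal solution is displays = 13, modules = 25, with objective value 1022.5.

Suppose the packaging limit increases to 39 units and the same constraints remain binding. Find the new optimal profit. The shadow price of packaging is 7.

Δb = 1, so new z* = 1022.5 + (7)·(1) = 1022.5 + 7 = 1029.5.

1029.5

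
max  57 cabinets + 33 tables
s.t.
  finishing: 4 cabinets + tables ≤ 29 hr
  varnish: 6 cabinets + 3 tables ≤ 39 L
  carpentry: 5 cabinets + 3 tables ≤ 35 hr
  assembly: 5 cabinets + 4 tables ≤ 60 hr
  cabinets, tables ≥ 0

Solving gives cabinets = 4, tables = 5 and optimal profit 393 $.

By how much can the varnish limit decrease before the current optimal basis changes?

4

Binding constraints: varnish, carpentry. The basis is B = [[6,3],[5,3]] with det 3.
Per unit decrease in varnish, x* moves by d = (-1, 1.6667).
The basis stays optimal until cabinets reaches 0; allowable decrease = 4 L.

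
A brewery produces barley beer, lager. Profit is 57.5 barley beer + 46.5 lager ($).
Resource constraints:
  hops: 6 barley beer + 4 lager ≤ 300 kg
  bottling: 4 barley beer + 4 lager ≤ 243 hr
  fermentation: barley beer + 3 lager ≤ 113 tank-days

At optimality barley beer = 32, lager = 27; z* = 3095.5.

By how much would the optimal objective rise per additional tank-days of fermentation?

3.5

Binding: hops and fermentation. Non-binding: bottling (7 unused).
Since bottling is not tight, its dual is 0.
The binding rows give the dual system: 6·y_hops + 1·y_fermentation = 57.5 and 4·y_hops + 3·y_fermentation = 46.5.
This yields shadow prices y_hops = 9, y_fermentation = 3.5.
Shadow price of fermentation = 3.5.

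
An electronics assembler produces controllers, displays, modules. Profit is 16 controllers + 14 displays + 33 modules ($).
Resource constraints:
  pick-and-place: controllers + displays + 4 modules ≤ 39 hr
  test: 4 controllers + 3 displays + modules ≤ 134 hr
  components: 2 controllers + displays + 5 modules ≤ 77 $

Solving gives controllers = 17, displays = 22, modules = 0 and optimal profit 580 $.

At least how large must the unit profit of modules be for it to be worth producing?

Binding: pick-and-place and test. Non-binding: components (21 unused).
By complementary slackness, y = 0 for the non-binding constraint.
Dual feasibility on the basic columns requires 1·y_pick-and-place + 4·y_test = 16, 1·y_pick-and-place + 3·y_test = 14.
This yields shadow prices y_pick-and-place = 8, y_test = 2.
modules enters the basis when its profit ≥ yᵀa₃ = 8·4 + 2·1 = 34.

34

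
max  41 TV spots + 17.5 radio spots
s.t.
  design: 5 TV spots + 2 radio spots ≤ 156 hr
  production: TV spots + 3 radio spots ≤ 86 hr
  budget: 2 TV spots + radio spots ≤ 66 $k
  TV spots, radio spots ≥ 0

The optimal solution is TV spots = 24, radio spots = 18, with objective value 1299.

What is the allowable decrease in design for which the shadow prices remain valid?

Binding constraints: design, budget. The basis is B = [[5,2],[2,1]] with det 1.
Per unit decrease in design, x* moves by d = (-1, 2).
The basis stays optimal until production becomes binding; allowable decrease = 1.6 hr.

1.6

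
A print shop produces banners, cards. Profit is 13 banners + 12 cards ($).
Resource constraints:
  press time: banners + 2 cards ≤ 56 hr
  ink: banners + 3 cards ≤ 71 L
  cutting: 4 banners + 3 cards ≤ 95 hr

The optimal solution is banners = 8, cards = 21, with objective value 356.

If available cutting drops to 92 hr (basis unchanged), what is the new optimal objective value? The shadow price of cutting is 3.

347

Δb = -3, so new z* = 356 + (3)·(-3) = 356 − 9 = 347.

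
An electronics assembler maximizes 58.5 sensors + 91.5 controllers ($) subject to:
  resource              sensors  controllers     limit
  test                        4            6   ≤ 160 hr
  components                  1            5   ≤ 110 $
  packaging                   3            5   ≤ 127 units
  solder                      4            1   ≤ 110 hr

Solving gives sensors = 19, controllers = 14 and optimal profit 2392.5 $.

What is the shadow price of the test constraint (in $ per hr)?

At the optimum: test uses 160 of 160 (binding); components uses 89 of 110 (slack = 21); packaging uses 127 of 127 (binding); solder uses 90 of 110 (slack = 20).
By complementary slackness, y = 0 for the non-binding constraints.
The binding rows give the dual system: 4·y_test + 3·y_packaging = 58.5 and 6·y_test + 5·y_packaging = 91.5.
Solving: y_test = 9, y_packaging = 7.5.
Shadow price of test = 9.

9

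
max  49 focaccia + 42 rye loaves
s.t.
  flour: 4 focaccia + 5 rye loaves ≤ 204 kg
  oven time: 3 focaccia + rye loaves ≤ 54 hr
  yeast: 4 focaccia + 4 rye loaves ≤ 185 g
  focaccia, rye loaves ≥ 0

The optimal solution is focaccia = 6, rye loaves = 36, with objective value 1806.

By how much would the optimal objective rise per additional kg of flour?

7

At the optimum: flour uses 204 of 204 (binding); oven time uses 54 of 54 (binding); yeast uses 168 of 185 (slack = 17).
Slack constraints have shadow price 0 (complementary slackness).
Dual feasibility on the basic columns requires 4·y_flour + 3·y_oven time = 49, 5·y_flour + 1·y_oven time = 42.
→ y_flour = 7 and y_oven time = 7.
Shadow price of flour = 7.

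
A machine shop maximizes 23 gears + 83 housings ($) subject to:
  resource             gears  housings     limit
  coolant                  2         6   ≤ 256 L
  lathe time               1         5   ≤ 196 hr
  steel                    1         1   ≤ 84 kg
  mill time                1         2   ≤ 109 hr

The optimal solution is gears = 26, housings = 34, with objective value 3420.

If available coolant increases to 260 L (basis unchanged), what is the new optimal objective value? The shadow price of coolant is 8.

Δb = 4, so new z* = 3420 + (8)·(4) = 3420 + 32 = 3452.

3452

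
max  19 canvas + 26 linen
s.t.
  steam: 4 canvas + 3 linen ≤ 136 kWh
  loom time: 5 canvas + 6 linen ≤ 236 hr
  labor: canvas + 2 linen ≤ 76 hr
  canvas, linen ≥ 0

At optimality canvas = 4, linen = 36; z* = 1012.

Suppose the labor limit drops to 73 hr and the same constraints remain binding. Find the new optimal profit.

1000

At the optimum: steam uses 124 of 136 (slack = 12); loom time uses 236 of 236 (binding); labor uses 76 of 76 (binding).
Since steam is not tight, its dual is 0.
Dual feasibility on the basic columns requires 5·y_loom time + 1·y_labor = 19, 6·y_loom time + 2·y_labor = 26.
This yields shadow prices y_loom time = 3, y_labor = 4.
Δz = y_labor·Δb = 4 × (-3) = -12, so new z* = 1012 − 12 = 1000.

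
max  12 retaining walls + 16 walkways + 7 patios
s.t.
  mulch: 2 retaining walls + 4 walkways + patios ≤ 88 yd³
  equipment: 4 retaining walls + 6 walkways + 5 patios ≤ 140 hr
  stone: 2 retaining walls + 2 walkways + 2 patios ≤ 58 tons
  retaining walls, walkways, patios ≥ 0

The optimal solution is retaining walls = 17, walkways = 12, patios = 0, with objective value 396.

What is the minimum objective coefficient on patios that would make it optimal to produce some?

14

At the optimum: mulch uses 82 of 88 (slack = 6); equipment uses 140 of 140 (binding); stone uses 58 of 58 (binding).
Since mulch is not tight, its dual is 0.
From A_Bᵀ y = c: 4·y_equipment + 2·y_stone = 12; 6·y_equipment + 2·y_stone = 16.
This yields shadow prices y_equipment = 2, y_stone = 2.
patios enters the basis when its profit ≥ yᵀa₃ = 2·5 + 2·2 = 14.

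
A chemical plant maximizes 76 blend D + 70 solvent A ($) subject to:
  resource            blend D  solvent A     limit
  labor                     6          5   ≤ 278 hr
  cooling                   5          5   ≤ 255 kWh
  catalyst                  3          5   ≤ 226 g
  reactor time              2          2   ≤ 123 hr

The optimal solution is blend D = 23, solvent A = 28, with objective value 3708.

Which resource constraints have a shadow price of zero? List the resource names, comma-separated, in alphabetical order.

catalyst, reactor time

labor: 278/278 (binding)
cooling: 255/255 (binding)
catalyst: 209/226 (slack 17)
reactor time: 102/123 (slack 21)
By complementary slackness, a constraint with positive slack has shadow price 0 → catalyst, reactor time.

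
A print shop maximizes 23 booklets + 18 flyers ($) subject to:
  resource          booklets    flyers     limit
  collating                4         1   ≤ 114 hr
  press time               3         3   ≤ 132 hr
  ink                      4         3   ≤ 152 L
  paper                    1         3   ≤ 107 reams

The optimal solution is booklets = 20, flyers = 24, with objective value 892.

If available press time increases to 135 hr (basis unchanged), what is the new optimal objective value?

895

Check each constraint at x*: collating 104/114 (slack 10); press time 132/132 (tight); ink 152/152 (tight); paper 92/107 (slack 15).
Since collating, paper are not tight, their duals are 0.
Dual feasibility on the basic columns requires 3·y_press time + 4·y_ink = 23, 3·y_press time + 3·y_ink = 18.
Solving: y_press time = 1, y_ink = 5.
Δz = y_press time·Δb = 1 × (3) = 3, so new z* = 892 + 3 = 895.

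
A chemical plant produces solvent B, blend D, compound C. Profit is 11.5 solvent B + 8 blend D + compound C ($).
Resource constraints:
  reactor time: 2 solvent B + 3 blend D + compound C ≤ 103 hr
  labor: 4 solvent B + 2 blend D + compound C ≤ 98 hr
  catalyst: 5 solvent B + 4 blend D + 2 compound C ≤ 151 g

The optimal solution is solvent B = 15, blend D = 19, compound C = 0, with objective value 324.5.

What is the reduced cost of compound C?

-3

Check each constraint at x*: reactor time 87/103 (slack 16); labor 98/98 (tight); catalyst 151/151 (tight).
Slack constraints have shadow price 0 (complementary slackness).
Dual feasibility on the basic columns requires 4·y_labor + 5·y_catalyst = 11.5, 2·y_labor + 4·y_catalyst = 8.
→ y_labor = 1 and y_catalyst = 1.5.
Reduced cost of compound C: c₃ − yᵀa₃ = 1 − (1·1 + 1.5·2) = 1 − 4 = -3.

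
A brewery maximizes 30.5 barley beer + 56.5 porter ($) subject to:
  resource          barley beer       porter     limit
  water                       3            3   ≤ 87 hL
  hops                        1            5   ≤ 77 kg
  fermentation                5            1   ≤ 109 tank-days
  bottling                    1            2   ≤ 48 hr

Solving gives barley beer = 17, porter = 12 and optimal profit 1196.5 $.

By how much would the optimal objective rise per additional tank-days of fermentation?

0

At the optimum: water uses 87 of 87 (binding); hops uses 77 of 77 (binding); fermentation uses 97 of 109 (slack = 12); bottling uses 41 of 48 (slack = 7).
By complementary slackness, y = 0 for the non-binding constraints.
Dual feasibility on the basic columns requires 3·y_water + 1·y_hops = 30.5, 3·y_water + 5·y_hops = 56.5.
This yields shadow prices y_water = 8, y_hops = 6.5.
Shadow price of fermentation = 0.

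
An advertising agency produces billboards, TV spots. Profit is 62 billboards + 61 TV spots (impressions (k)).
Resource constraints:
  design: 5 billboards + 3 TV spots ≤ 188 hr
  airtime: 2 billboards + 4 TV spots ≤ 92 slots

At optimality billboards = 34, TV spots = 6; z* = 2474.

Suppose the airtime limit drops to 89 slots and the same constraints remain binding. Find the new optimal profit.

Check each constraint at x*: design 188/188 (tight); airtime 92/92 (tight).
Dual feasibility on the basic columns requires 5·y_design + 2·y_airtime = 62, 3·y_design + 4·y_airtime = 61.
This yields shadow prices y_design = 9, y_airtime = 8.5.
Δz = y_airtime·Δb = 8.5 × (-3) = -25.5, so new z* = 2474 − 25.5 = 2448.5.

2448.5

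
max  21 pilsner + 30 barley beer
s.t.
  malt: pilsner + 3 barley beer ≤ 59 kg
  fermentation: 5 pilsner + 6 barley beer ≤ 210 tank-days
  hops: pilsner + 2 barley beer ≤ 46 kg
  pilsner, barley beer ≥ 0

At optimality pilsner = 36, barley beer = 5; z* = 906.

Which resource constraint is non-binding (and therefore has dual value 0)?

malt

malt: 51/59 (slack 8)
fermentation: 210/210 (binding)
hops: 46/46 (binding)
By complementary slackness, a constraint with positive slack has shadow price 0 → malt.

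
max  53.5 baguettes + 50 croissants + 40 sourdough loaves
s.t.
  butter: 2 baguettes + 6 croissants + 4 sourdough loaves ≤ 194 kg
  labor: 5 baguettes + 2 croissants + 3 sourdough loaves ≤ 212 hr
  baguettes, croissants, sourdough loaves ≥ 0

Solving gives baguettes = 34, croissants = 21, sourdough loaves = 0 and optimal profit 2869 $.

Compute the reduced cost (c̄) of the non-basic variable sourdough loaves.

Check each constraint at x*: butter 194/194 (tight); labor 212/212 (tight).
Dual feasibility on the basic columns requires 2·y_butter + 5·y_labor = 53.5, 6·y_butter + 2·y_labor = 50.
→ y_butter = 5.5 and y_labor = 8.5.
Reduced cost of sourdough loaves: c₃ − yᵀa₃ = 40 − (5.5·4 + 8.5·3) = 40 − 47.5 = -7.5.

-7.5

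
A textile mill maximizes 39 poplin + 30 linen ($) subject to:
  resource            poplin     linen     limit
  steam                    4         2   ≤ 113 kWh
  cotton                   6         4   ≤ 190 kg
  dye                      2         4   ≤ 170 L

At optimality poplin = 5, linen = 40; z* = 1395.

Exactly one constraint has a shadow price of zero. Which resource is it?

steam: 100/113 (slack 13)
cotton: 190/190 (binding)
dye: 170/170 (binding)
By complementary slackness, a constraint with positive slack has shadow price 0 → steam.

steam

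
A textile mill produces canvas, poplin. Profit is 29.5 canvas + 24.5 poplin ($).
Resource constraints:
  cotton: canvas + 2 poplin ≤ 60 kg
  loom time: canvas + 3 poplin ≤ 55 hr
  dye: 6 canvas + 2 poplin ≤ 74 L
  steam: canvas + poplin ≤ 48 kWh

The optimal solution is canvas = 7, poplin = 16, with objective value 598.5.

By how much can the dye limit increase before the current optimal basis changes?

Binding constraints: loom time, dye. The basis is B = [[1,3],[6,2]] with det -16.
Per unit increase in dye, x* moves by d = (0.1875, -0.0625).
The basis stays optimal until steam becomes binding; allowable increase = 200 L.

200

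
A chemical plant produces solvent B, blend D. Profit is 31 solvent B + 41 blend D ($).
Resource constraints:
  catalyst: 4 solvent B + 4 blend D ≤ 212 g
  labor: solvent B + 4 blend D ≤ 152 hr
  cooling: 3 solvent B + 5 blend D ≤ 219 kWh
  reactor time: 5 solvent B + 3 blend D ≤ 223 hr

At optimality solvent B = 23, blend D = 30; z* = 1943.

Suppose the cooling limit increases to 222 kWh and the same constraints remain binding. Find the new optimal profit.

1958

At the optimum: catalyst uses 212 of 212 (binding); labor uses 143 of 152 (slack = 9); cooling uses 219 of 219 (binding); reactor time uses 205 of 223 (slack = 18).
Slack constraints have shadow price 0 (complementary slackness).
The binding rows give the dual system: 4·y_catalyst + 3·y_cooling = 31 and 4·y_catalyst + 5·y_cooling = 41.
This yields shadow prices y_catalyst = 4, y_cooling = 5.
Δz = y_cooling·Δb = 5 × (3) = 15, so new z* = 1943 + 15 = 1958.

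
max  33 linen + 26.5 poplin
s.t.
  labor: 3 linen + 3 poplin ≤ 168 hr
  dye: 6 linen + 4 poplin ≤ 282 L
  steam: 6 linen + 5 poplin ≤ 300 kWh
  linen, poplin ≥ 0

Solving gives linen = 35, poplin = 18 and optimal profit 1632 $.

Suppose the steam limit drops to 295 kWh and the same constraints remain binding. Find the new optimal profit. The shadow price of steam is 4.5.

1609.5

Δb = -5, so new z* = 1632 + (4.5)·(-5) = 1632 − 22.5 = 1609.5.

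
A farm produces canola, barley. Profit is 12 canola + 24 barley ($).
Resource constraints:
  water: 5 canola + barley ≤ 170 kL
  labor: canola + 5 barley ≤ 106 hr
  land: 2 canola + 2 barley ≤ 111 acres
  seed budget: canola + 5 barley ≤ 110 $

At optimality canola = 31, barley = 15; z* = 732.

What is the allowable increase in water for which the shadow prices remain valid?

57

Binding constraints: water, labor. The basis is B = [[5,1],[1,5]] with det 24.
Per unit increase in water, x* moves by d = (0.2083, -0.0417).
The basis stays optimal until land becomes binding; allowable increase = 57 kL.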